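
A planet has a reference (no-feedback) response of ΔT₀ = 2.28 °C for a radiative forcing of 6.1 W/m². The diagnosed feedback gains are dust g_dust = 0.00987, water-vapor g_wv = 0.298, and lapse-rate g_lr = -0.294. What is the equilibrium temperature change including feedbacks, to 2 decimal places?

Total gain g = 0.00987 + 0.298 − 0.294 = 0.01387.
Amplification A = 1/(1 − 0.01387) = 1.014.
ΔT = 2.28 × 1.014 = 2.31 °C.

2.31 °C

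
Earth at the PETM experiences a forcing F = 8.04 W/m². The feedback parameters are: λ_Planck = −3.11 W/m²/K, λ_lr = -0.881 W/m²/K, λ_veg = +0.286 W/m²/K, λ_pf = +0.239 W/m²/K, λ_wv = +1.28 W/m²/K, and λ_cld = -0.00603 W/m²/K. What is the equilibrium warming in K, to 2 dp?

3.67 K

Net feedback parameter λ = (−3.11) + (-0.881) + (+0.286) + (+0.239) + (+1.28) + (-0.00603) = -2.19203 W/m²/K.
ΔT = −F/λ = −8.04/(-2.19203) = 3.67 K.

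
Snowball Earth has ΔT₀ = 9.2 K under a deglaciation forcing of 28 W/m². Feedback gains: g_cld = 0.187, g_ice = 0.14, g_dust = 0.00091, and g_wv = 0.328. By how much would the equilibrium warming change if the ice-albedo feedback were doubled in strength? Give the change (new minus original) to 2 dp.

Original: g = 0.65591, ΔT = 9.2/(1−0.65591) = 26.7372 K.
With doubled ice-albedo: g' = 0.79591, ΔT' = 9.2/(1−0.79591) = 45.0782 K.
Change = 45.0782 − 26.7372 = 18.34 K.

18.34 K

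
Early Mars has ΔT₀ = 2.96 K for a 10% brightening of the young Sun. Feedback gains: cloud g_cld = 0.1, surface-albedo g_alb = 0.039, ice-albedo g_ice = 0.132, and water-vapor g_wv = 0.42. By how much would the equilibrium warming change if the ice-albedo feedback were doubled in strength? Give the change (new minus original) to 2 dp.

7.14 K

Original: g = 0.691, ΔT = 2.96/(1−0.691) = 9.5793 K.
With doubled ice-albedo: g' = 0.823, ΔT' = 2.96/(1−0.823) = 16.7232 K.
Change = 16.7232 − 9.5793 = 7.14 K.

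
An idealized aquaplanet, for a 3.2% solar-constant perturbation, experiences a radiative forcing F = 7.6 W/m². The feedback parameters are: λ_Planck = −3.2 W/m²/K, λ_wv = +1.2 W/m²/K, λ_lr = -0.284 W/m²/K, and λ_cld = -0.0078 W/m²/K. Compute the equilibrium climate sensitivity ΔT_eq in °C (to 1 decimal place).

Net feedback parameter λ = (−3.2) + (+1.2) + (-0.284) + (-0.0078) = -2.2918 W/m²/K.
ΔT = −F/λ = −7.6/(-2.2918) = 3.3 °C.

3.3 °C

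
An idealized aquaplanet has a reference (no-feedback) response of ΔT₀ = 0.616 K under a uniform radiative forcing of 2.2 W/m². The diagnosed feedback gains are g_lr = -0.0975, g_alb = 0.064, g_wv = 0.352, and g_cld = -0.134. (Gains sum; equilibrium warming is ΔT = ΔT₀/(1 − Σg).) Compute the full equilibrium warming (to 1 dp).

Total gain g = -0.0975 + 0.064 + 0.352 − 0.134 = 0.1845.
Amplification A = 1/(1 − 0.1845) = 1.226.
ΔT = 0.616 × 1.226 = 0.8 K.

0.8 K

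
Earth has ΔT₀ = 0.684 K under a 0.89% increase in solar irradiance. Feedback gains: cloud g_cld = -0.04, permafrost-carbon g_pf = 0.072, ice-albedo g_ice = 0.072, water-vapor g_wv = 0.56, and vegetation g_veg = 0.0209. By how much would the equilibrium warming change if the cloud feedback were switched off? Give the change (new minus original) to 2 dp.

Original: g = 0.6849, ΔT = 0.684/(1−0.6849) = 2.1707 K.
Without cloud: g' = 0.7249, ΔT' = 0.684/(1−0.7249) = 2.4864 K.
Change = 2.4864 − 2.1707 = 0.32 K.

0.32 K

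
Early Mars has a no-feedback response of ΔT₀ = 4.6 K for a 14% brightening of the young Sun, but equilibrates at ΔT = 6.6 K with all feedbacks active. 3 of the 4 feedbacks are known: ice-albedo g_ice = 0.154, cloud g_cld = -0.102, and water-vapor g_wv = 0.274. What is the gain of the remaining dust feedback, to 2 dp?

-0.02

Amplification A = ΔT/ΔT₀ = 6.6/4.6 = 1.435.
Total gain g = 1 − 1/A = 1 − 1/1.435 = 0.3031.
Known gains sum to 0.154 − 0.102 + 0.274 = 0.326.
g_dust = 0.3031 − 0.326 = -0.02.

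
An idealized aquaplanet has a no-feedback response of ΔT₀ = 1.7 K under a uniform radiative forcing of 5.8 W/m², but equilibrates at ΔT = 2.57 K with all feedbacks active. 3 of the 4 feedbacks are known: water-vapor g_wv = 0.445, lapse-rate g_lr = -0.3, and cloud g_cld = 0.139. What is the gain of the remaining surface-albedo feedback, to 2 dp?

Amplification A = ΔT/ΔT₀ = 2.57/1.7 = 1.512.
Total gain g = 1 − 1/A = 1 − 1/1.512 = 0.3386.
Known gains sum to 0.445 − 0.3 + 0.139 = 0.284.
g_alb = 0.3386 − 0.284 = 0.05.

0.05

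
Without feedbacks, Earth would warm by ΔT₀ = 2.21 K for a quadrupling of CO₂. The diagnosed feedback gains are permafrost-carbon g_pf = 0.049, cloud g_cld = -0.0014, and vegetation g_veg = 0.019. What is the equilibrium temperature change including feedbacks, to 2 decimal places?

Total gain g = 0.049 − 0.0014 + 0.019 = 0.0666.
Amplification A = 1/(1 − 0.0666) = 1.071.
ΔT = 2.21 × 1.071 = 2.37 K.

2.37 K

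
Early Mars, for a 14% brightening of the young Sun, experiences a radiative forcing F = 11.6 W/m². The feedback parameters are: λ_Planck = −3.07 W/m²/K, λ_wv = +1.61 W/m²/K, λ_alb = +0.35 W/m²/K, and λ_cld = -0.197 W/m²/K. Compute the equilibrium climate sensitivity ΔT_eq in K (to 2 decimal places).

8.88 K

Net feedback parameter λ = (−3.07) + (+1.61) + (+0.35) + (-0.197) = -1.307 W/m²/K.
ΔT = −F/λ = −11.6/(-1.307) = 8.88 K.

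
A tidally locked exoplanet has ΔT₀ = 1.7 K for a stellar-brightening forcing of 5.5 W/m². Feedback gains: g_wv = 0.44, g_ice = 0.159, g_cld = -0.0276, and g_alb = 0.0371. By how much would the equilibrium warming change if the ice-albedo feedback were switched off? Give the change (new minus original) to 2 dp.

-1.25 K

Original: g = 0.6085, ΔT = 1.7/(1−0.6085) = 4.3423 K.
Without ice-albedo: g' = 0.4495, ΔT' = 1.7/(1−0.4495) = 3.0881 K.
Change = 3.0881 − 4.3423 = -1.25 K.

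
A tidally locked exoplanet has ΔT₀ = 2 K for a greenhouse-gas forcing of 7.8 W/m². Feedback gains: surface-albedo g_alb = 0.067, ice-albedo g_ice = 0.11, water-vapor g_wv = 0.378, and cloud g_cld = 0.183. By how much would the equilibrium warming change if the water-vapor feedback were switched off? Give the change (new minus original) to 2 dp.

Original: g = 0.738, ΔT = 2/(1−0.738) = 7.6336 K.
Without water-vapor: g' = 0.36, ΔT' = 2/(1−0.36) = 3.1250 K.
Change = 3.1250 − 7.6336 = -4.51 K.

-4.51 K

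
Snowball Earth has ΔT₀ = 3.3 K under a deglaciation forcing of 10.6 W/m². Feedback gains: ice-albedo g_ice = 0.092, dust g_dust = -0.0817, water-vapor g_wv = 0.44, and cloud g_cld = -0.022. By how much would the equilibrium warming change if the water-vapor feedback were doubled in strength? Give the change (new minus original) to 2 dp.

19.28 K

Original: g = 0.4283, ΔT = 3.3/(1−0.4283) = 5.7723 K.
With doubled water-vapor: g' = 0.8683, ΔT' = 3.3/(1−0.8683) = 25.0569 K.
Change = 25.0569 − 5.7723 = 19.28 K.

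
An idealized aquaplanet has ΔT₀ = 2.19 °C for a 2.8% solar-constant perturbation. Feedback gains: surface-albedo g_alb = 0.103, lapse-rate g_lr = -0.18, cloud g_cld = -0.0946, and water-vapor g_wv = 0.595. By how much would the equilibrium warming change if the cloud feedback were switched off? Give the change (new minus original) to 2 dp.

0.75 °C

Original: g = 0.4234, ΔT = 2.19/(1−0.4234) = 3.7981 °C.
Without cloud: g' = 0.518, ΔT' = 2.19/(1−0.518) = 4.5436 °C.
Change = 4.5436 − 3.7981 = 0.75 °C.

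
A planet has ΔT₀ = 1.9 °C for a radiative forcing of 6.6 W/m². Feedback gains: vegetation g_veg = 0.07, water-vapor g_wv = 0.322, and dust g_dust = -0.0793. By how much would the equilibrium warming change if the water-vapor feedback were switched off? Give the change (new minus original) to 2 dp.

-0.88 °C

Original: g = 0.3127, ΔT = 1.9/(1−0.3127) = 2.7644 °C.
Without water-vapor: g' = -0.0093, ΔT' = 1.9/(1+0.0093) = 1.8825 °C.
Change = 1.8825 − 2.7644 = -0.88 °C.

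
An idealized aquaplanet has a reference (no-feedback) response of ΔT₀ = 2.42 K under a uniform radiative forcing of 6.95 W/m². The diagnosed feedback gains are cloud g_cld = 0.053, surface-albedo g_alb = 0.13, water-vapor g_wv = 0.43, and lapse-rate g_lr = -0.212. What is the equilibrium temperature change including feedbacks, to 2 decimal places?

Total gain g = 0.053 + 0.13 + 0.43 − 0.212 = 0.401.
Amplification A = 1/(1 − 0.401) = 1.669.
ΔT = 2.42 × 1.669 = 4.04 K.

4.04 K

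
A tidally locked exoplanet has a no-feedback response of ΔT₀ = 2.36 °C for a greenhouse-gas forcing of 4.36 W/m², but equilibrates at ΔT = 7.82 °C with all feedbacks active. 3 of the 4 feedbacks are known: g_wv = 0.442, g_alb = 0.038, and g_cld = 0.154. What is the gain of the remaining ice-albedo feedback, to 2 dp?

0.06

Amplification A = ΔT/ΔT₀ = 7.82/2.36 = 3.314.
Total gain g = 1 − 1/A = 1 − 1/3.314 = 0.6982.
Known gains sum to 0.442 + 0.038 + 0.154 = 0.634.
g_ice = 0.6982 − 0.634 = 0.06.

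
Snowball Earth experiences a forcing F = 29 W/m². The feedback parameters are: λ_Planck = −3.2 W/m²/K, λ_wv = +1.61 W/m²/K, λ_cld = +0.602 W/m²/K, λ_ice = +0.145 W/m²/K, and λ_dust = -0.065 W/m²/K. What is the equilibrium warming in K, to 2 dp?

31.94 K

Net feedback parameter λ = (−3.2) + (+1.61) + (+0.602) + (+0.145) + (-0.065) = -0.908 W/m²/K.
ΔT = −F/λ = −29/(-0.908) = 31.94 K.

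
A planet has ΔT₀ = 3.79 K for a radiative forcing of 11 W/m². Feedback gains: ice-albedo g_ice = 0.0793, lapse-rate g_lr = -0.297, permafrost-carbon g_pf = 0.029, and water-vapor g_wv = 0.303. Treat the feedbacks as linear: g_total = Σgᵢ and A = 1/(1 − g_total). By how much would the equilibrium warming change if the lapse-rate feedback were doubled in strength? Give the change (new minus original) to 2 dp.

Original: g = 0.1143, ΔT = 3.79/(1−0.1143) = 4.2791 K.
With doubled lapse-rate: g' = -0.1827, ΔT' = 3.79/(1+0.1827) = 3.2045 K.
Change = 3.2045 − 4.2791 = -1.07 K.

-1.07 K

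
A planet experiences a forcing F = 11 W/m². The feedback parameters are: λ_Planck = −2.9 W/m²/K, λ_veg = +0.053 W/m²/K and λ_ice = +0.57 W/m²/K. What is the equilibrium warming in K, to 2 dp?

Net feedback parameter λ = (−2.9) + (+0.053) + (+0.57) = -2.277 W/m²/K.
ΔT = −F/λ = −11/(-2.277) = 4.83 K.

4.83 K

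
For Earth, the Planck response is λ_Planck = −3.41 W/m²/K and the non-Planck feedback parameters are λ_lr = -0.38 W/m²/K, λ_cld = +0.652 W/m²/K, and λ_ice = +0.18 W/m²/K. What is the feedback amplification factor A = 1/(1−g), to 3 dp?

Convert to gains: g_lr = -0.38/3.41 = -0.1114; g_cld = 0.652/3.41 = 0.1912; g_ice = 0.18/3.41 = 0.05279.
Total gain g = 0.13259.
A = 1/(1 − 0.13259) = 1.153.

1.153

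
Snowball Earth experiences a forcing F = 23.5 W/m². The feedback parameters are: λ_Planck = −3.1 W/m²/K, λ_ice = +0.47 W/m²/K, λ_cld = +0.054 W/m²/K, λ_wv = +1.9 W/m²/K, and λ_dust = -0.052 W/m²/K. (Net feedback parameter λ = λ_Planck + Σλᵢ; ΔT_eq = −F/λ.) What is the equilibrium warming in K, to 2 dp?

Net feedback parameter λ = (−3.1) + (+0.47) + (+0.054) + (+1.9) + (-0.052) = -0.728 W/m²/K.
ΔT = −F/λ = −23.5/(-0.728) = 32.28 K.

32.28 K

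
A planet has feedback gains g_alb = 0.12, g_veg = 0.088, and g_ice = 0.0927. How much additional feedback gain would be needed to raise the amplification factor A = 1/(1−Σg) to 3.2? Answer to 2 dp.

0.39

Current total gain = 0.3007.
Target gain for A = 3.2: g* = 1 − 1/3.2 = 0.6875.
Additional gain needed = 0.6875 − 0.3007 = 0.39.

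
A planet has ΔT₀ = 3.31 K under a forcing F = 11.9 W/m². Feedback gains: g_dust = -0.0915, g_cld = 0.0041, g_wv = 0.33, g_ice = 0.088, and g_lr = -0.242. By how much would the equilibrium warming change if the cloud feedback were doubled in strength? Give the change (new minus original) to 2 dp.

Original: g = 0.0886, ΔT = 3.31/(1−0.0886) = 3.6318 K.
With doubled cloud: g' = 0.0927, ΔT' = 3.31/(1−0.0927) = 3.6482 K.
Change = 3.6482 − 3.6318 = 0.02 K.

0.02 K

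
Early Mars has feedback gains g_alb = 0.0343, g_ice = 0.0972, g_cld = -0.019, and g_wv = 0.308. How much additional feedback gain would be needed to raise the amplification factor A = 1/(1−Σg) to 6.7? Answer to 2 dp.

0.43

Current total gain = 0.4205.
Target gain for A = 6.7: g* = 1 − 1/6.7 = 0.8507.
Additional gain needed = 0.8507 − 0.4205 = 0.43.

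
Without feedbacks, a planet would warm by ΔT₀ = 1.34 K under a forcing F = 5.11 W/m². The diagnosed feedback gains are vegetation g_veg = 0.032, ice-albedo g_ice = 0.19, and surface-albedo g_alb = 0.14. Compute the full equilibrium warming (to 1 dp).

2.1 K

Total gain g = 0.032 + 0.19 + 0.14 = 0.362.
Amplification A = 1/(1 − 0.362) = 1.567.
ΔT = 1.34 × 1.567 = 2.1 K.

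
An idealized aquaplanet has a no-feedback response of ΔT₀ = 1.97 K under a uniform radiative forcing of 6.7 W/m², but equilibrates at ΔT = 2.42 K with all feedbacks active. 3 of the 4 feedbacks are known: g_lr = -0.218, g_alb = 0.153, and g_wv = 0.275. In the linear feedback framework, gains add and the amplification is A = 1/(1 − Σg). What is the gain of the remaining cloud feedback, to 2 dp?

-0.02

Amplification A = ΔT/ΔT₀ = 2.42/1.97 = 1.228.
Total gain g = 1 − 1/A = 1 − 1/1.228 = 0.1857.
Known gains sum to -0.218 + 0.153 + 0.275 = 0.21.
g_cld = 0.1857 − 0.21 = -0.02.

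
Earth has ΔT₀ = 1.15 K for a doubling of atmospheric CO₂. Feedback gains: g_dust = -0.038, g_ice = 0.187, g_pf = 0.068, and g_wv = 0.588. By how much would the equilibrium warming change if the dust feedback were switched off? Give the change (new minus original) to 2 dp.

1.43 K

Original: g = 0.805, ΔT = 1.15/(1−0.805) = 5.8974 K.
Without dust: g' = 0.843, ΔT' = 1.15/(1−0.843) = 7.3248 K.
Change = 7.3248 − 5.8974 = 1.43 K.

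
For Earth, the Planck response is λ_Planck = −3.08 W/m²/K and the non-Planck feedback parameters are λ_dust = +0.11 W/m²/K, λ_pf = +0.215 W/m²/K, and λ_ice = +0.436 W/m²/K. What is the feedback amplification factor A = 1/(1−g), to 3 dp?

1.328

Convert to gains: g_dust = 0.11/3.08 = 0.03571; g_pf = 0.215/3.08 = 0.06981; g_ice = 0.436/3.08 = 0.1416.
Total gain g = 0.24712.
A = 1/(1 − 0.24712) = 1.328.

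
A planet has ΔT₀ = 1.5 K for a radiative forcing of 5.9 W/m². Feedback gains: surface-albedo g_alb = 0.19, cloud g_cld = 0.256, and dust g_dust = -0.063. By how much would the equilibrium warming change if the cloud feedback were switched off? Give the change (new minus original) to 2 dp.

Original: g = 0.383, ΔT = 1.5/(1−0.383) = 2.4311 K.
Without cloud: g' = 0.127, ΔT' = 1.5/(1−0.127) = 1.7182 K.
Change = 1.7182 − 2.4311 = -0.71 K.

-0.71 K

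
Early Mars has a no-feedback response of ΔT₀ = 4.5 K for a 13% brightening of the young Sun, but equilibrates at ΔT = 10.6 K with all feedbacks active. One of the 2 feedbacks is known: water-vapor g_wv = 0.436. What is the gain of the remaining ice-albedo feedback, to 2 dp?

0.14

Amplification A = ΔT/ΔT₀ = 10.6/4.5 = 2.356.
Total gain g = 1 − 1/A = 1 − 1/2.356 = 0.5756.
The known gain is 0.436.
g_ice = 0.5756 − 0.436 = 0.14.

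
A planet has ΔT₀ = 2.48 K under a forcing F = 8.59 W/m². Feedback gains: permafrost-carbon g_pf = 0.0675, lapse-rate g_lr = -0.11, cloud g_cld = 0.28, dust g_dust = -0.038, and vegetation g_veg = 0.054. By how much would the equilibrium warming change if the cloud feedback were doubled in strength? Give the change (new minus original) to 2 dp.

Original: g = 0.2535, ΔT = 2.48/(1−0.2535) = 3.3222 K.
With doubled cloud: g' = 0.5335, ΔT' = 2.48/(1−0.5335) = 5.3162 K.
Change = 5.3162 − 3.3222 = 1.99 K.

1.99 K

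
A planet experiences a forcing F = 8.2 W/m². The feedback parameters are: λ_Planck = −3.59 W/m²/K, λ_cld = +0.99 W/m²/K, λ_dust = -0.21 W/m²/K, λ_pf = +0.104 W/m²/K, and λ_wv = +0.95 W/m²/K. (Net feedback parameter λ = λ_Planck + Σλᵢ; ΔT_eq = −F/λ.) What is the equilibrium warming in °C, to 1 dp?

4.7 °C

Net feedback parameter λ = (−3.59) + (+0.99) + (-0.21) + (+0.104) + (+0.95) = -1.756 W/m²/K.
ΔT = −F/λ = −8.2/(-1.756) = 4.7 °C.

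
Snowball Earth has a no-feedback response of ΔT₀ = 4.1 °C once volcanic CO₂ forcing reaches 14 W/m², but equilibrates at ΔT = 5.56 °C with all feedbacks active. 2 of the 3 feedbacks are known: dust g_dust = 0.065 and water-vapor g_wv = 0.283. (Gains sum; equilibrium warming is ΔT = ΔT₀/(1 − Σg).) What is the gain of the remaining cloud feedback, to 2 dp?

-0.09

Amplification A = ΔT/ΔT₀ = 5.56/4.1 = 1.356.
Total gain g = 1 − 1/A = 1 − 1/1.356 = 0.2625.
Known gains sum to 0.065 + 0.283 = 0.348.
g_cld = 0.2625 − 0.348 = -0.09.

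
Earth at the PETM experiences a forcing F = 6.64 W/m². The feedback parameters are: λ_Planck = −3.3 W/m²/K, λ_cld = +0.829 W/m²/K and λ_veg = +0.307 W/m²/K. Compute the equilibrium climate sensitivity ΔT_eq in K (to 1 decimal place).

Net feedback parameter λ = (−3.3) + (+0.829) + (+0.307) = -2.164 W/m²/K.
ΔT = −F/λ = −6.64/(-2.164) = 3.1 K.

3.1 K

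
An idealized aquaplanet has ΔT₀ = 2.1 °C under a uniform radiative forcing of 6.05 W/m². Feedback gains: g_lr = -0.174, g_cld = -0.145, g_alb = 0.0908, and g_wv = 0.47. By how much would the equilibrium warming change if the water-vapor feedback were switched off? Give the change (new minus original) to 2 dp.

-1.06 °C

Original: g = 0.2418, ΔT = 2.1/(1−0.2418) = 2.7697 °C.
Without water-vapor: g' = -0.2282, ΔT' = 2.1/(1+0.2282) = 1.7098 °C.
Change = 1.7098 − 2.7697 = -1.06 °C.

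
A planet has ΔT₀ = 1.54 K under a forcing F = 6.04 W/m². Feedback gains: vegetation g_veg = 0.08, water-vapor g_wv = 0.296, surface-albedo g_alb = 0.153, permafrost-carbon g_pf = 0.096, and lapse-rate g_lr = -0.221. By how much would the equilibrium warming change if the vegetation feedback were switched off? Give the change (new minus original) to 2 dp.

Original: g = 0.404, ΔT = 1.54/(1−0.404) = 2.5839 K.
Without vegetation: g' = 0.324, ΔT' = 1.54/(1−0.324) = 2.2781 K.
Change = 2.2781 − 2.5839 = -0.31 K.

-0.31 K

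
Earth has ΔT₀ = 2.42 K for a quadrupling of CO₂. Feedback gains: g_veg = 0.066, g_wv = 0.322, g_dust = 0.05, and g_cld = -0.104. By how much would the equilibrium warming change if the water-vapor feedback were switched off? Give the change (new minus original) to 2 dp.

Original: g = 0.334, ΔT = 2.42/(1−0.334) = 3.6336 K.
Without water-vapor: g' = 0.012, ΔT' = 2.42/(1−0.012) = 2.4494 K.
Change = 2.4494 − 3.6336 = -1.18 K.

-1.18 K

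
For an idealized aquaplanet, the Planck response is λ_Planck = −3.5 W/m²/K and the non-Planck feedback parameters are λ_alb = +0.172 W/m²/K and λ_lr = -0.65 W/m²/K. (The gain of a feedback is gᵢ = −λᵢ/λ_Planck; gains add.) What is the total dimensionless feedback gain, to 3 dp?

Convert to gains: g_alb = 0.172/3.5 = 0.04914; g_lr = -0.65/3.5 = -0.1857.
Total gain g = -0.13656.

-0.137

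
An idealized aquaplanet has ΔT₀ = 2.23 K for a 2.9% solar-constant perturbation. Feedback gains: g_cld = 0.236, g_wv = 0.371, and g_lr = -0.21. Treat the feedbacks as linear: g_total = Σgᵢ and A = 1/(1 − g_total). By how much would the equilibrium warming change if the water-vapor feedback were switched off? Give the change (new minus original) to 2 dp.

-1.41 K

Original: g = 0.397, ΔT = 2.23/(1−0.397) = 3.6982 K.
Without water-vapor: g' = 0.026, ΔT' = 2.23/(1−0.026) = 2.2895 K.
Change = 2.2895 − 3.6982 = -1.41 K.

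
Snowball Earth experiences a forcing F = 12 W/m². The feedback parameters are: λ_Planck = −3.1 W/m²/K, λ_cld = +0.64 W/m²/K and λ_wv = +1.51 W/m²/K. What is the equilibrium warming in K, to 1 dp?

Net feedback parameter λ = (−3.1) + (+0.64) + (+1.51) = -0.95 W/m²/K.
ΔT = −F/λ = −12/(-0.95) = 12.6 K.

12.6 K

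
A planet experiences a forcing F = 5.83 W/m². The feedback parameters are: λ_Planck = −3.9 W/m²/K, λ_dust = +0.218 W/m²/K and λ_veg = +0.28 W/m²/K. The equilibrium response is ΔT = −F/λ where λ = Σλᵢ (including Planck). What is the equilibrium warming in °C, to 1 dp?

Net feedback parameter λ = (−3.9) + (+0.218) + (+0.28) = -3.402 W/m²/K.
ΔT = −F/λ = −5.83/(-3.402) = 1.7 °C.

1.7 °C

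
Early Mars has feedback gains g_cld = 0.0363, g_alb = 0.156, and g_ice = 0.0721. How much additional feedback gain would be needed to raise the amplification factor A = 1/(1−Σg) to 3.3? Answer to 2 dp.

0.43

Current total gain = 0.2644.
Target gain for A = 3.3: g* = 1 − 1/3.3 = 0.697.
Additional gain needed = 0.697 − 0.2644 = 0.43.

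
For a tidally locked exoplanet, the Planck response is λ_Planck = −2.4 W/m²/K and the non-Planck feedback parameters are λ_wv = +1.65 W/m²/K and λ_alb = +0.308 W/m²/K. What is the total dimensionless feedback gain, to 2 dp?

0.82

Convert to gains: g_wv = 1.65/2.4 = 0.6875; g_alb = 0.308/2.4 = 0.1283.
Total gain g = 0.8158.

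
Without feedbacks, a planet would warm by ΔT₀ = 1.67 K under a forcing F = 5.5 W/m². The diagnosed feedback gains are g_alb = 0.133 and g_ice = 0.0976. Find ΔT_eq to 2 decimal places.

2.17 K

Total gain g = 0.133 + 0.0976 = 0.2306.
Amplification A = 1/(1 − 0.2306) = 1.3.
ΔT = 1.67 × 1.3 = 2.17 K.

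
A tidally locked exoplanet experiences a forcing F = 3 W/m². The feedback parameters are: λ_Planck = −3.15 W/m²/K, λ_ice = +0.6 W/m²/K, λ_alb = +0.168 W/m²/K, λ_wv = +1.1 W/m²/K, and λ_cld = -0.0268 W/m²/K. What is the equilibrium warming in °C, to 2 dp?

2.29 °C

Net feedback parameter λ = (−3.15) + (+0.6) + (+0.168) + (+1.1) + (-0.0268) = -1.3088 W/m²/K.
ΔT = −F/λ = −3/(-1.3088) = 2.29 °C.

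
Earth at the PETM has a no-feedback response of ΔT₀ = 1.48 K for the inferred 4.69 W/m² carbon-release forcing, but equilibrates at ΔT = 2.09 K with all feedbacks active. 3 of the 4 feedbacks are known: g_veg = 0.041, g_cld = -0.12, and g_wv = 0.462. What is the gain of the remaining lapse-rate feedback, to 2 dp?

-0.09

Amplification A = ΔT/ΔT₀ = 2.09/1.48 = 1.412.
Total gain g = 1 − 1/A = 1 − 1/1.412 = 0.2918.
Known gains sum to 0.041 − 0.12 + 0.462 = 0.383.
g_lr = 0.2918 − 0.383 = -0.09.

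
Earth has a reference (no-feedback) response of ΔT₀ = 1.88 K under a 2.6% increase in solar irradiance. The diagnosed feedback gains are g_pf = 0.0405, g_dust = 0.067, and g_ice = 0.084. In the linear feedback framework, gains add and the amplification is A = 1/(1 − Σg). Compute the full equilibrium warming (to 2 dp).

Total gain g = 0.0405 + 0.067 + 0.084 = 0.1915.
Amplification A = 1/(1 − 0.1915) = 1.237.
ΔT = 1.88 × 1.237 = 2.33 K.

2.33 K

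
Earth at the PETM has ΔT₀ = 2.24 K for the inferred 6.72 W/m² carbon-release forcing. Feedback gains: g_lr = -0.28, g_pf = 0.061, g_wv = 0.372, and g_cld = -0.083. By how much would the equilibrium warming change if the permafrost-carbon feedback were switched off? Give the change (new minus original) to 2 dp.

Original: g = 0.07, ΔT = 2.24/(1−0.07) = 2.4086 K.
Without permafrost-carbon: g' = 0.009, ΔT' = 2.24/(1−0.009) = 2.2603 K.
Change = 2.2603 − 2.4086 = -0.15 K.

-0.15 K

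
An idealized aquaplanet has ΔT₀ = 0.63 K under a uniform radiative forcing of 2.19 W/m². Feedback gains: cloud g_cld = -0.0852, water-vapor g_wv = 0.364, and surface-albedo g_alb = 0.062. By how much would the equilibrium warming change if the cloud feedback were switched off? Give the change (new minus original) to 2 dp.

0.14 K

Original: g = 0.3408, ΔT = 0.63/(1−0.3408) = 0.9557 K.
Without cloud: g' = 0.426, ΔT' = 0.63/(1−0.426) = 1.0976 K.
Change = 1.0976 − 0.9557 = 0.14 K.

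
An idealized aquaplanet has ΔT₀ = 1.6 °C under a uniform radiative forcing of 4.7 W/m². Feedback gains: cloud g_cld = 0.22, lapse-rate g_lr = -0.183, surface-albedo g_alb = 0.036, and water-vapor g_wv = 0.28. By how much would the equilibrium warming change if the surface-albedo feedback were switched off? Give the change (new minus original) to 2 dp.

Original: g = 0.353, ΔT = 1.6/(1−0.353) = 2.4730 °C.
Without surface-albedo: g' = 0.317, ΔT' = 1.6/(1−0.317) = 2.3426 °C.
Change = 2.3426 − 2.4730 = -0.13 °C.

-0.13 °C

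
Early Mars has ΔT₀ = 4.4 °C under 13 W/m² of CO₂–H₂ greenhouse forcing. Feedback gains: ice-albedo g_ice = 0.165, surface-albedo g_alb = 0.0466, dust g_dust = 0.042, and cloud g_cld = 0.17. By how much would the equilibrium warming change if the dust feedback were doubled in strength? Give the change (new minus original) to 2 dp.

0.60 °C

Original: g = 0.4236, ΔT = 4.4/(1−0.4236) = 7.6336 °C.
With doubled dust: g' = 0.4656, ΔT' = 4.4/(1−0.4656) = 8.2335 °C.
Change = 8.2335 − 7.6336 = 0.60 °C.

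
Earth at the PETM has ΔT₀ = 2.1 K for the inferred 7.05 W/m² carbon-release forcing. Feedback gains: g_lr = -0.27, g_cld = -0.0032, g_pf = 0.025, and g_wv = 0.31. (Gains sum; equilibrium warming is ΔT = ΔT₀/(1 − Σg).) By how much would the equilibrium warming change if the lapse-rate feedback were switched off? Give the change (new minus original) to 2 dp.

0.90 K

Original: g = 0.0618, ΔT = 2.1/(1−0.0618) = 2.2383 K.
Without lapse-rate: g' = 0.3318, ΔT' = 2.1/(1−0.3318) = 3.1428 K.
Change = 3.1428 − 2.2383 = 0.90 K.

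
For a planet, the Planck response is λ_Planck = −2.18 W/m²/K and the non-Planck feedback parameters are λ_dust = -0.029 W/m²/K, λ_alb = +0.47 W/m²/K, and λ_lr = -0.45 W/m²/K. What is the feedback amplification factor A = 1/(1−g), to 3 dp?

Convert to gains: g_dust = -0.029/2.18 = -0.0133; g_alb = 0.47/2.18 = 0.2156; g_lr = -0.45/2.18 = -0.2064.
Total gain g = -0.0041.
A = 1/(1 + 0.0041) = 0.996.

0.996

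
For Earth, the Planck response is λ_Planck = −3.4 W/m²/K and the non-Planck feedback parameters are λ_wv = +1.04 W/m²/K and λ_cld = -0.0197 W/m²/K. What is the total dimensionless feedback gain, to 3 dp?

0.300

Convert to gains: g_wv = 1.04/3.4 = 0.3059; g_cld = -0.0197/3.4 = -0.005794.
Total gain g = 0.300106.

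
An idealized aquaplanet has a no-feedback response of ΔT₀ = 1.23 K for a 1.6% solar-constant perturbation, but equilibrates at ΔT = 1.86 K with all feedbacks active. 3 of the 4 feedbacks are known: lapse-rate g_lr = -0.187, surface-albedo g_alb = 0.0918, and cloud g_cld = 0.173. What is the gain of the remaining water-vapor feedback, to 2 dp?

0.26

Amplification A = ΔT/ΔT₀ = 1.86/1.23 = 1.512.
Total gain g = 1 − 1/A = 1 − 1/1.512 = 0.3386.
Known gains sum to -0.187 + 0.0918 + 0.173 = 0.0778.
g_wv = 0.3386 − 0.0778 = 0.26.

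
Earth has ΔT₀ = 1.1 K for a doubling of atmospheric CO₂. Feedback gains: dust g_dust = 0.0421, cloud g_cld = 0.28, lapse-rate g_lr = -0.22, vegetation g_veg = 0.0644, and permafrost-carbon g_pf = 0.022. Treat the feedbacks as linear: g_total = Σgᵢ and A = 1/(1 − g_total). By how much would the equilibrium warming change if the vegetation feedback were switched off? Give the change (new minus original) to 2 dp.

Original: g = 0.1885, ΔT = 1.1/(1−0.1885) = 1.3555 K.
Without vegetation: g' = 0.1241, ΔT' = 1.1/(1−0.1241) = 1.2559 K.
Change = 1.2559 − 1.3555 = -0.10 K.

-0.10 K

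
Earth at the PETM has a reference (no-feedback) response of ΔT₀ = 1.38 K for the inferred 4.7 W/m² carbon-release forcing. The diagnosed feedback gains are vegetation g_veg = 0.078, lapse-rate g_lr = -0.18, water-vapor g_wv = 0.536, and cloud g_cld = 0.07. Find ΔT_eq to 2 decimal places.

Total gain g = 0.078 − 0.18 + 0.536 + 0.07 = 0.504.
Amplification A = 1/(1 − 0.504) = 2.016.
ΔT = 1.38 × 2.016 = 2.78 K.

2.78 K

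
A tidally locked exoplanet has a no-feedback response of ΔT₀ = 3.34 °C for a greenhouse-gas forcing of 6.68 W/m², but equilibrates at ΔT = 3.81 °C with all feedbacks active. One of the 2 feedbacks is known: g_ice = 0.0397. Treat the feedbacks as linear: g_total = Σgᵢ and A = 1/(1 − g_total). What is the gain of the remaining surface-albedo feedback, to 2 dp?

Amplification A = ΔT/ΔT₀ = 3.81/3.34 = 1.141.
Total gain g = 1 − 1/A = 1 − 1/1.141 = 0.1236.
The known gain is 0.0397.
g_alb = 0.1236 − 0.0397 = 0.08.

0.08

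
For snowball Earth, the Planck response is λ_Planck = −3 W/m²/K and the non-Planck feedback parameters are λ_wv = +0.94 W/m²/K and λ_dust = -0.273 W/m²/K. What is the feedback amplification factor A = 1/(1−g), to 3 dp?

Convert to gains: g_wv = 0.94/3 = 0.3133; g_dust = -0.273/3 = -0.091.
Total gain g = 0.2223.
A = 1/(1 − 0.2223) = 1.286.

1.286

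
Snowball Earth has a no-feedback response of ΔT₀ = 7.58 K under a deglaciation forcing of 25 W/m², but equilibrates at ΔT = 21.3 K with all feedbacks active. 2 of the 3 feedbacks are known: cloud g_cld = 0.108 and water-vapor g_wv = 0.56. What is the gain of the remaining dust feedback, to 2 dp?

-0.02

Amplification A = ΔT/ΔT₀ = 21.3/7.58 = 2.81.
Total gain g = 1 − 1/A = 1 − 1/2.81 = 0.6441.
Known gains sum to 0.108 + 0.56 = 0.668.
g_dust = 0.6441 − 0.668 = -0.02.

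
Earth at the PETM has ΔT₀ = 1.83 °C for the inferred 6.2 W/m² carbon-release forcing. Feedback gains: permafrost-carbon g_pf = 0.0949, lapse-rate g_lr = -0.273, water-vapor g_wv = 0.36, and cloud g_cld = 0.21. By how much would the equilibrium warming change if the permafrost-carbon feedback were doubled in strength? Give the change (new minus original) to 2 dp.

0.56 °C

Original: g = 0.3919, ΔT = 1.83/(1−0.3919) = 3.0094 °C.
With doubled permafrost-carbon: g' = 0.4868, ΔT' = 1.83/(1−0.4868) = 3.5659 °C.
Change = 3.5659 − 3.0094 = 0.56 °C.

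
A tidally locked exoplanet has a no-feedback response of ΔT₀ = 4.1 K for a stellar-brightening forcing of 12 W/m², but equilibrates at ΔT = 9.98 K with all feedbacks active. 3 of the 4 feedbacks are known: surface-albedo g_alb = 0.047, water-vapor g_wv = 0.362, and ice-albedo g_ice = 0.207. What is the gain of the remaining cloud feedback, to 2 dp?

Amplification A = ΔT/ΔT₀ = 9.98/4.1 = 2.434.
Total gain g = 1 − 1/A = 1 − 1/2.434 = 0.5892.
Known gains sum to 0.047 + 0.362 + 0.207 = 0.616.
g_cld = 0.5892 − 0.616 = -0.03.

-0.03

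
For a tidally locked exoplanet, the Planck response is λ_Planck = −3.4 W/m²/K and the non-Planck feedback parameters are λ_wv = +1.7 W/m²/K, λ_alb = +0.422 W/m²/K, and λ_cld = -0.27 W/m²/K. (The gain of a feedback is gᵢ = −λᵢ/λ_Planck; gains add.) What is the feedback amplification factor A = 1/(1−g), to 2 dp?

2.20

Convert to gains: g_wv = 1.7/3.4 = 0.5; g_alb = 0.422/3.4 = 0.1241; g_cld = -0.27/3.4 = -0.07941.
Total gain g = 0.54469.
A = 1/(1 − 0.54469) = 2.20.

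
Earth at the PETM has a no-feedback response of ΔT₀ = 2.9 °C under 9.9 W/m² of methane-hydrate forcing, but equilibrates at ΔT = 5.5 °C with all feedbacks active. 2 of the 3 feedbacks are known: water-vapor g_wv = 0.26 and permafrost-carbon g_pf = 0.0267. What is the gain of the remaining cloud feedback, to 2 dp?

0.19

Amplification A = ΔT/ΔT₀ = 5.5/2.9 = 1.897.
Total gain g = 1 − 1/A = 1 − 1/1.897 = 0.4729.
Known gains sum to 0.26 + 0.0267 = 0.2867.
g_cld = 0.4729 − 0.2867 = 0.19.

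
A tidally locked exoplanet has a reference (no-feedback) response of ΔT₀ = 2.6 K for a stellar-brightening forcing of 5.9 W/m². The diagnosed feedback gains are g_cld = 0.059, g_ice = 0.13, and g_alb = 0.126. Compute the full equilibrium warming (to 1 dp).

3.8 K

Total gain g = 0.059 + 0.13 + 0.126 = 0.315.
Amplification A = 1/(1 − 0.315) = 1.46.
ΔT = 2.6 × 1.46 = 3.8 K.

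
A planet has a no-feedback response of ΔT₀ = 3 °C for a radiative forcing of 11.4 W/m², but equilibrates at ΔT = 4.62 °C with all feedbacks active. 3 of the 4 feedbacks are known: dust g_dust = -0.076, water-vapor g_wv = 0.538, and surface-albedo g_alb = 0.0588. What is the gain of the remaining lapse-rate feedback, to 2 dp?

Amplification A = ΔT/ΔT₀ = 4.62/3 = 1.54.
Total gain g = 1 − 1/A = 1 − 1/1.54 = 0.3506.
Known gains sum to -0.076 + 0.538 + 0.0588 = 0.5208.
g_lr = 0.3506 − 0.5208 = -0.17.

-0.17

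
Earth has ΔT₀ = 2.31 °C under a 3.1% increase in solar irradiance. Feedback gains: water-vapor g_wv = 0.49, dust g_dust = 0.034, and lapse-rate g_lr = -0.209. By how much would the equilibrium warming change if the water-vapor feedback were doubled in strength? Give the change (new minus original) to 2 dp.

Original: g = 0.315, ΔT = 2.31/(1−0.315) = 3.3723 °C.
With doubled water-vapor: g' = 0.805, ΔT' = 2.31/(1−0.805) = 11.8462 °C.
Change = 11.8462 − 3.3723 = 8.47 °C.

8.47 °C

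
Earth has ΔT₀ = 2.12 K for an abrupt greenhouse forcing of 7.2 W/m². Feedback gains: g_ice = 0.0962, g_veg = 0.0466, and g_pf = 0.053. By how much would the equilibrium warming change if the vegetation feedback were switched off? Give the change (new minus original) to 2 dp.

-0.14 K

Original: g = 0.1958, ΔT = 2.12/(1−0.1958) = 2.6362 K.
Without vegetation: g' = 0.1492, ΔT' = 2.12/(1−0.1492) = 2.4918 K.
Change = 2.4918 − 2.6362 = -0.14 K.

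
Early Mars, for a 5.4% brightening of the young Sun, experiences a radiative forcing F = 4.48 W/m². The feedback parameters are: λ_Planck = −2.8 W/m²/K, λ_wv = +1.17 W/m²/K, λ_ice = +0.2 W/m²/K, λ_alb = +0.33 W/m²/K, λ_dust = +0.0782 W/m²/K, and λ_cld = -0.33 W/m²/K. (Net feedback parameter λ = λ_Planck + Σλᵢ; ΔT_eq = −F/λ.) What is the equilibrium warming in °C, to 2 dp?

3.31 °C

Net feedback parameter λ = (−2.8) + (+1.17) + (+0.2) + (+0.33) + (+0.0782) + (-0.33) = -1.3518 W/m²/K.
ΔT = −F/λ = −4.48/(-1.3518) = 3.31 °C.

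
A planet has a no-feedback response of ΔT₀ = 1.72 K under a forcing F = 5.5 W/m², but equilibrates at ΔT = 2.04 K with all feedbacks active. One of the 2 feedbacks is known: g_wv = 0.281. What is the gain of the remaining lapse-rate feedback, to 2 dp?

-0.12

Amplification A = ΔT/ΔT₀ = 2.04/1.72 = 1.186.
Total gain g = 1 − 1/A = 1 − 1/1.186 = 0.1568.
The known gain is 0.281.
g_lr = 0.1568 − 0.281 = -0.12.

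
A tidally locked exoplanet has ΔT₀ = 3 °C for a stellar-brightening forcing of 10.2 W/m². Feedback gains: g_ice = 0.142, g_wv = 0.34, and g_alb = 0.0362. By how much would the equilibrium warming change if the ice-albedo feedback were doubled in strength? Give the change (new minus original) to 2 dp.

2.60 °C

Original: g = 0.5182, ΔT = 3/(1−0.5182) = 6.2267 °C.
With doubled ice-albedo: g' = 0.6602, ΔT' = 3/(1−0.6602) = 8.8287 °C.
Change = 8.8287 − 6.2267 = 2.60 °C.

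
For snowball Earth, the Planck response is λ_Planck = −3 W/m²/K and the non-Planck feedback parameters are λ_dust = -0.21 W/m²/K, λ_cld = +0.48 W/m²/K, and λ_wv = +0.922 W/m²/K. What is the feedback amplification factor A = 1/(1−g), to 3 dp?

1.659

Convert to gains: g_dust = -0.21/3 = -0.07; g_cld = 0.48/3 = 0.16; g_wv = 0.922/3 = 0.3073.
Total gain g = 0.3973.
A = 1/(1 − 0.3973) = 1.659.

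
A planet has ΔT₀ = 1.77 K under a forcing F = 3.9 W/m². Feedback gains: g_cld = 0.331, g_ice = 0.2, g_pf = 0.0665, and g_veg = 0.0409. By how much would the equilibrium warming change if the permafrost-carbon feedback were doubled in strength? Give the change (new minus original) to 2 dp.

Original: g = 0.6384, ΔT = 1.77/(1−0.6384) = 4.8949 K.
With doubled permafrost-carbon: g' = 0.7049, ΔT' = 1.77/(1−0.7049) = 5.9980 K.
Change = 5.9980 − 4.8949 = 1.10 K.

1.10 K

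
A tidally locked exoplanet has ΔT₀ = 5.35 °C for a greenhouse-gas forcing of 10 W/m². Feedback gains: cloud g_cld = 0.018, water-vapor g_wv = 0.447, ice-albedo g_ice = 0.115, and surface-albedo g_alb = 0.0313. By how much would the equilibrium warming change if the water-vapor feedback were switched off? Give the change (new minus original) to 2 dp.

-7.36 °C

Original: g = 0.6113, ΔT = 5.35/(1−0.6113) = 13.7638 °C.
Without water-vapor: g' = 0.1643, ΔT' = 5.35/(1−0.1643) = 6.4018 °C.
Change = 6.4018 − 13.7638 = -7.36 °C.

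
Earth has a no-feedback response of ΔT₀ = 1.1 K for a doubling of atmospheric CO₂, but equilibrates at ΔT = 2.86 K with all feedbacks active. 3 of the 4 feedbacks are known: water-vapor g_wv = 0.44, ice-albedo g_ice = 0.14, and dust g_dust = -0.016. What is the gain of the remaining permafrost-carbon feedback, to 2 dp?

0.05

Amplification A = ΔT/ΔT₀ = 2.86/1.1 = 2.6.
Total gain g = 1 − 1/A = 1 − 1/2.6 = 0.6154.
Known gains sum to 0.44 + 0.14 − 0.016 = 0.564.
g_pf = 0.6154 − 0.564 = 0.05.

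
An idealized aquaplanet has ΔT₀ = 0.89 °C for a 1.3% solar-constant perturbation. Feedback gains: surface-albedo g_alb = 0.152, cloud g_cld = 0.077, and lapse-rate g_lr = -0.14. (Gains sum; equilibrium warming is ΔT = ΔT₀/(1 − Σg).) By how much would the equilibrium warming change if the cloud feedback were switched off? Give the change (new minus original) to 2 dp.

-0.08 °C

Original: g = 0.089, ΔT = 0.89/(1−0.089) = 0.9769 °C.
Without cloud: g' = 0.012, ΔT' = 0.89/(1−0.012) = 0.9008 °C.
Change = 0.9008 − 0.9769 = -0.08 °C.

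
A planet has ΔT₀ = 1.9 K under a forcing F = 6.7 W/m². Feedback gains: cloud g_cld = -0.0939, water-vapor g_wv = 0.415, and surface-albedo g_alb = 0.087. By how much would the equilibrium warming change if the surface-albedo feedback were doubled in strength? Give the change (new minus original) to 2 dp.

Original: g = 0.4081, ΔT = 1.9/(1−0.4081) = 3.2100 K.
With doubled surface-albedo: g' = 0.4951, ΔT' = 1.9/(1−0.4951) = 3.7631 K.
Change = 3.7631 − 3.2100 = 0.55 K.

0.55 K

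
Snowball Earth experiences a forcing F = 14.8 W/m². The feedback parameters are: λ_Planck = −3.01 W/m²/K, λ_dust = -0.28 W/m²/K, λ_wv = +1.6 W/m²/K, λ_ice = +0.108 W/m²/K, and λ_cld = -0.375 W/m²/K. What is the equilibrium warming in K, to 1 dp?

Net feedback parameter λ = (−3.01) + (-0.28) + (+1.6) + (+0.108) + (-0.375) = -1.957 W/m²/K.
ΔT = −F/λ = −14.8/(-1.957) = 7.6 K.

7.6 K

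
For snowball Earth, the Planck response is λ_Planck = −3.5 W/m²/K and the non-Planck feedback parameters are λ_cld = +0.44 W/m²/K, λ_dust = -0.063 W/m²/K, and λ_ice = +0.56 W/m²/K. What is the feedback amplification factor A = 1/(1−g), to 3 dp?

Convert to gains: g_cld = 0.44/3.5 = 0.1257; g_dust = -0.063/3.5 = -0.018; g_ice = 0.56/3.5 = 0.16.
Total gain g = 0.2677.
A = 1/(1 − 0.2677) = 1.366.

1.366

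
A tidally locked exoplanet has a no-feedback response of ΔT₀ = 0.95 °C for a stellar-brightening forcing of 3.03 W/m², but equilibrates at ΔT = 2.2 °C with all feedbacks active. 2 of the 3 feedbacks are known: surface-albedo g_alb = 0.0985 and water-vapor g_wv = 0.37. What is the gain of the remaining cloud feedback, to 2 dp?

0.10

Amplification A = ΔT/ΔT₀ = 2.2/0.95 = 2.316.
Total gain g = 1 − 1/A = 1 − 1/2.316 = 0.5682.
Known gains sum to 0.0985 + 0.37 = 0.4685.
g_cld = 0.5682 − 0.4685 = 0.10.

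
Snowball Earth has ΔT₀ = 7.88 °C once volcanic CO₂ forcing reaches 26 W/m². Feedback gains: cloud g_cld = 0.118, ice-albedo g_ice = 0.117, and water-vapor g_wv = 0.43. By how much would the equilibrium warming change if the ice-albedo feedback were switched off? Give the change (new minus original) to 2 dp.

Original: g = 0.665, ΔT = 7.88/(1−0.665) = 23.5224 °C.
Without ice-albedo: g' = 0.548, ΔT' = 7.88/(1−0.548) = 17.4336 °C.
Change = 17.4336 − 23.5224 = -6.09 °C.

-6.09 °C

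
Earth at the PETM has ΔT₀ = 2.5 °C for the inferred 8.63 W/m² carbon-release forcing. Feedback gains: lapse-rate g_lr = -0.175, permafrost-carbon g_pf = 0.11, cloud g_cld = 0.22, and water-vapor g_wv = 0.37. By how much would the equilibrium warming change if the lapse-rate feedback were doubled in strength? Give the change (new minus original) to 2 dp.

-1.42 °C

Original: g = 0.525, ΔT = 2.5/(1−0.525) = 5.2632 °C.
With doubled lapse-rate: g' = 0.35, ΔT' = 2.5/(1−0.35) = 3.8462 °C.
Change = 3.8462 − 5.2632 = -1.42 °C.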